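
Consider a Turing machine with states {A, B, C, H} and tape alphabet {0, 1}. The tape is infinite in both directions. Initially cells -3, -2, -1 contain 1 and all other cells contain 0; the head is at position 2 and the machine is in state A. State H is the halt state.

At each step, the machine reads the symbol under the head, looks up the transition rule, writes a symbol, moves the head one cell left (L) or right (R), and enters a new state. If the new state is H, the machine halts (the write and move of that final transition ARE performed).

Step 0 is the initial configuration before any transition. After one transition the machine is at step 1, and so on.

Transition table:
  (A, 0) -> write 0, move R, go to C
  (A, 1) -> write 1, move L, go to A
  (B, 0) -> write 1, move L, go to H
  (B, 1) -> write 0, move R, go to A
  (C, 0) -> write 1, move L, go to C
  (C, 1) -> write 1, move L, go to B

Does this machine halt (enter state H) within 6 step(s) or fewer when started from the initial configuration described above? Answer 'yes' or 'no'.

Answer: no

Derivation:
Step 1: in state A at pos 2, read 0 -> (A,0)->write 0,move R,goto C. Now: state=C, head=3, tape[-4..4]=011100000 (head:        ^)
Step 2: in state C at pos 3, read 0 -> (C,0)->write 1,move L,goto C. Now: state=C, head=2, tape[-4..4]=011100010 (head:       ^)
Step 3: in state C at pos 2, read 0 -> (C,0)->write 1,move L,goto C. Now: state=C, head=1, tape[-4..4]=011100110 (head:      ^)
Step 4: in state C at pos 1, read 0 -> (C,0)->write 1,move L,goto C. Now: state=C, head=0, tape[-4..4]=011101110 (head:     ^)
Step 5: in state C at pos 0, read 0 -> (C,0)->write 1,move L,goto C. Now: state=C, head=-1, tape[-4..4]=011111110 (head:    ^)
Step 6: in state C at pos -1, read 1 -> (C,1)->write 1,move L,goto B. Now: state=B, head=-2, tape[-4..4]=011111110 (head:   ^)
After 6 step(s): state = B (not H) -> not halted within 6 -> no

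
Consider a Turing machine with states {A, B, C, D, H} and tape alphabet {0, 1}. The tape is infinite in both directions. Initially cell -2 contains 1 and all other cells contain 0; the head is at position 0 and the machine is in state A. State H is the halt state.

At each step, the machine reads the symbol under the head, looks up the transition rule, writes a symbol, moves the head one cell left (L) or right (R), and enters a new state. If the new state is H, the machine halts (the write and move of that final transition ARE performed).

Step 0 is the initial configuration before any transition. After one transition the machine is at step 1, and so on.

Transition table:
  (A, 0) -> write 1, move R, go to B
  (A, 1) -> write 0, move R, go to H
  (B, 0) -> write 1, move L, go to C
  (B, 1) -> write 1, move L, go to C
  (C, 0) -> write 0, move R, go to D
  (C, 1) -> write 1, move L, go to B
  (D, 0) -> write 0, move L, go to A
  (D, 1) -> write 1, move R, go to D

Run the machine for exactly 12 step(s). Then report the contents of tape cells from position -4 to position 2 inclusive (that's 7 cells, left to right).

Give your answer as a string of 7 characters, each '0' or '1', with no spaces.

Answer: 0111110

Derivation:
Step 1: in state A at pos 0, read 0 -> (A,0)->write 1,move R,goto B. Now: state=B, head=1, tape[-3..2]=010100 (head:     ^)
Step 2: in state B at pos 1, read 0 -> (B,0)->write 1,move L,goto C. Now: state=C, head=0, tape[-3..2]=010110 (head:    ^)
Step 3: in state C at pos 0, read 1 -> (C,1)->write 1,move L,goto B. Now: state=B, head=-1, tape[-3..2]=010110 (head:   ^)
Step 4: in state B at pos -1, read 0 -> (B,0)->write 1,move L,goto C. Now: state=C, head=-2, tape[-3..2]=011110 (head:  ^)
Step 5: in state C at pos -2, read 1 -> (C,1)->write 1,move L,goto B. Now: state=B, head=-3, tape[-4..2]=0011110 (head:  ^)
Step 6: in state B at pos -3, read 0 -> (B,0)->write 1,move L,goto C. Now: state=C, head=-4, tape[-5..2]=00111110 (head:  ^)
Step 7: in state C at pos -4, read 0 -> (C,0)->write 0,move R,goto D. Now: state=D, head=-3, tape[-5..2]=00111110 (head:   ^)
Step 8: in state D at pos -3, read 1 -> (D,1)->write 1,move R,goto D. Now: state=D, head=-2, tape[-5..2]=00111110 (head:    ^)
Step 9: in state D at pos -2, read 1 -> (D,1)->write 1,move R,goto D. Now: state=D, head=-1, tape[-5..2]=00111110 (head:     ^)
Step 10: in state D at pos -1, read 1 -> (D,1)->write 1,move R,goto D. Now: state=D, head=0, tape[-5..2]=00111110 (head:      ^)
Step 11: in state D at pos 0, read 1 -> (D,1)->write 1,move R,goto D. Now: state=D, head=1, tape[-5..2]=00111110 (head:       ^)
Step 12: in state D at pos 1, read 1 -> (D,1)->write 1,move R,goto D. Now: state=D, head=2, tape[-5..3]=001111100 (head:        ^)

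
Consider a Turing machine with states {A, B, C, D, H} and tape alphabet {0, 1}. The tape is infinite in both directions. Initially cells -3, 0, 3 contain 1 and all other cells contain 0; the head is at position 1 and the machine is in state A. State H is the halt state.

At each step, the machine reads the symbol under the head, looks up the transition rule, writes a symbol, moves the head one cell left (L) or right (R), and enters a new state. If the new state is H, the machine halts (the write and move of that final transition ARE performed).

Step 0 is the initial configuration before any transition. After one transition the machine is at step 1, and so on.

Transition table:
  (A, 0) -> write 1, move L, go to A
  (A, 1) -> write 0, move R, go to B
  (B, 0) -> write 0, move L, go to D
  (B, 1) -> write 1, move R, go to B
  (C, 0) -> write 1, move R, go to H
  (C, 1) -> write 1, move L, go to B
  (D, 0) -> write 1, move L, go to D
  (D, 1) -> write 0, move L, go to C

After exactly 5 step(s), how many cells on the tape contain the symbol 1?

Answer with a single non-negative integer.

Step 1: in state A at pos 1, read 0 -> (A,0)->write 1,move L,goto A. Now: state=A, head=0, tape[-4..4]=010011010 (head:     ^)
Step 2: in state A at pos 0, read 1 -> (A,1)->write 0,move R,goto B. Now: state=B, head=1, tape[-4..4]=010001010 (head:      ^)
Step 3: in state B at pos 1, read 1 -> (B,1)->write 1,move R,goto B. Now: state=B, head=2, tape[-4..4]=010001010 (head:       ^)
Step 4: in state B at pos 2, read 0 -> (B,0)->write 0,move L,goto D. Now: state=D, head=1, tape[-4..4]=010001010 (head:      ^)
Step 5: in state D at pos 1, read 1 -> (D,1)->write 0,move L,goto C. Now: state=C, head=0, tape[-4..4]=010000010 (head:     ^)
Cells containing 1 after step 5: {-3, 3} -> 2 cell(s)

Answer: 2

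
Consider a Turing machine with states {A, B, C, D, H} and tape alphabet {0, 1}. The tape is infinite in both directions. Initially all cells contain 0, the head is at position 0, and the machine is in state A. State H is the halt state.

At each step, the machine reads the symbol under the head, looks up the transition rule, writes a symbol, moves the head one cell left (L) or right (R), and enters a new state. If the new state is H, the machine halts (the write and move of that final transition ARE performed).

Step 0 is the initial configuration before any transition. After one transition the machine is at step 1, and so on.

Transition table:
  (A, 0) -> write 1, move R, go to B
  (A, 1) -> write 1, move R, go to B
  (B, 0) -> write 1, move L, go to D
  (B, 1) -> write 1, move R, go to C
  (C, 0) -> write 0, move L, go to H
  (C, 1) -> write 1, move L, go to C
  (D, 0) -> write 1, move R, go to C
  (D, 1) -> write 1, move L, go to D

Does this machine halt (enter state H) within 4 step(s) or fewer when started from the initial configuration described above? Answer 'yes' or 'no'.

Answer: no

Derivation:
Step 1: in state A at pos 0, read 0 -> (A,0)->write 1,move R,goto B. Now: state=B, head=1, tape[-1..2]=0100 (head:   ^)
Step 2: in state B at pos 1, read 0 -> (B,0)->write 1,move L,goto D. Now: state=D, head=0, tape[-1..2]=0110 (head:  ^)
Step 3: in state D at pos 0, read 1 -> (D,1)->write 1,move L,goto D. Now: state=D, head=-1, tape[-2..2]=00110 (head:  ^)
Step 4: in state D at pos -1, read 0 -> (D,0)->write 1,move R,goto C. Now: state=C, head=0, tape[-2..2]=01110 (head:   ^)
After 4 step(s): state = C (not H) -> not halted within 4 -> no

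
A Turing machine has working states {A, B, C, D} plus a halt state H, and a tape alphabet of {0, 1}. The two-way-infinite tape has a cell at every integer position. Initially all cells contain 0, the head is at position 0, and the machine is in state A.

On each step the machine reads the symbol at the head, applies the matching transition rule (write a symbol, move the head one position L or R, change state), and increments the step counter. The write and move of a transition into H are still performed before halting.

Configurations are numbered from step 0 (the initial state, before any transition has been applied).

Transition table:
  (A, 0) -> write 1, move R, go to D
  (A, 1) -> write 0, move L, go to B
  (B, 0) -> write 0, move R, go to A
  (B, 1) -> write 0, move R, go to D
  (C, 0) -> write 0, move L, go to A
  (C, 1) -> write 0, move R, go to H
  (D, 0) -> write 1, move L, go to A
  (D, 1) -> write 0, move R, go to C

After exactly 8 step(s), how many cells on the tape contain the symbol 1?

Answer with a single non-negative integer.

Answer: 2

Derivation:
Step 1: in state A at pos 0, read 0 -> (A,0)->write 1,move R,goto D. Now: state=D, head=1, tape[-1..2]=0100 (head:   ^)
Step 2: in state D at pos 1, read 0 -> (D,0)->write 1,move L,goto A. Now: state=A, head=0, tape[-1..2]=0110 (head:  ^)
Step 3: in state A at pos 0, read 1 -> (A,1)->write 0,move L,goto B. Now: state=B, head=-1, tape[-2..2]=00010 (head:  ^)
Step 4: in state B at pos -1, read 0 -> (B,0)->write 0,move R,goto A. Now: state=A, head=0, tape[-2..2]=00010 (head:   ^)
Step 5: in state A at pos 0, read 0 -> (A,0)->write 1,move R,goto D. Now: state=D, head=1, tape[-2..2]=00110 (head:    ^)
Step 6: in state D at pos 1, read 1 -> (D,1)->write 0,move R,goto C. Now: state=C, head=2, tape[-2..3]=001000 (head:     ^)
Step 7: in state C at pos 2, read 0 -> (C,0)->write 0,move L,goto A. Now: state=A, head=1, tape[-2..3]=001000 (head:    ^)
Step 8: in state A at pos 1, read 0 -> (A,0)->write 1,move R,goto D. Now: state=D, head=2, tape[-2..3]=001100 (head:     ^)
Cells containing 1 after step 8: {0, 1} -> 2 cell(s)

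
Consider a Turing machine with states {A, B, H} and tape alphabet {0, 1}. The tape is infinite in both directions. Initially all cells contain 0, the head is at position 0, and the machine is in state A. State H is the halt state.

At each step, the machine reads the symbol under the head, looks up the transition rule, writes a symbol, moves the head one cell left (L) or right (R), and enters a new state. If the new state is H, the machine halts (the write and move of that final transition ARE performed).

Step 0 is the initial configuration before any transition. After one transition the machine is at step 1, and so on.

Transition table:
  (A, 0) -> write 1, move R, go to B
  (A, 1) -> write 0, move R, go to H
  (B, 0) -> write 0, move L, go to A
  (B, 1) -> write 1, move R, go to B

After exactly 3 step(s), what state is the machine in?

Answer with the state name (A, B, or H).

Answer: H

Derivation:
Step 1: in state A at pos 0, read 0 -> (A,0)->write 1,move R,goto B. Now: state=B, head=1, tape[-1..2]=0100 (head:   ^)
Step 2: in state B at pos 1, read 0 -> (B,0)->write 0,move L,goto A. Now: state=A, head=0, tape[-1..2]=0100 (head:  ^)
Step 3: in state A at pos 0, read 1 -> (A,1)->write 0,move R,goto H. Now: state=H, head=1, tape[-1..2]=0000 (head:   ^)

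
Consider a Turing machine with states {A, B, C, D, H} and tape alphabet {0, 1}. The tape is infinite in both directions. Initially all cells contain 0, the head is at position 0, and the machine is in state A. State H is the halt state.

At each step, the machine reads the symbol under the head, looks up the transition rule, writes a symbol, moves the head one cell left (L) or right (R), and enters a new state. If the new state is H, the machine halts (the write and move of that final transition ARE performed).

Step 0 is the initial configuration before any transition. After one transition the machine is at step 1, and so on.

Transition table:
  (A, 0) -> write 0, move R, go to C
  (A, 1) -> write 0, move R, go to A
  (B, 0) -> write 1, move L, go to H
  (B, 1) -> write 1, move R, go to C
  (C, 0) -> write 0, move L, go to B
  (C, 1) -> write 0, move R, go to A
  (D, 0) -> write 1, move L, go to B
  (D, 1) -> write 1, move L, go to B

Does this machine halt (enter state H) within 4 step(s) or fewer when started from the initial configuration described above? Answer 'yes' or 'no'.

Answer: yes

Derivation:
Step 1: in state A at pos 0, read 0 -> (A,0)->write 0,move R,goto C. Now: state=C, head=1, tape[-1..2]=0000 (head:   ^)
Step 2: in state C at pos 1, read 0 -> (C,0)->write 0,move L,goto B. Now: state=B, head=0, tape[-1..2]=0000 (head:  ^)
Step 3: in state B at pos 0, read 0 -> (B,0)->write 1,move L,goto H. Now: state=H, head=-1, tape[-2..2]=00100 (head:  ^)
State H reached at step 3; 3 <= 4 -> yes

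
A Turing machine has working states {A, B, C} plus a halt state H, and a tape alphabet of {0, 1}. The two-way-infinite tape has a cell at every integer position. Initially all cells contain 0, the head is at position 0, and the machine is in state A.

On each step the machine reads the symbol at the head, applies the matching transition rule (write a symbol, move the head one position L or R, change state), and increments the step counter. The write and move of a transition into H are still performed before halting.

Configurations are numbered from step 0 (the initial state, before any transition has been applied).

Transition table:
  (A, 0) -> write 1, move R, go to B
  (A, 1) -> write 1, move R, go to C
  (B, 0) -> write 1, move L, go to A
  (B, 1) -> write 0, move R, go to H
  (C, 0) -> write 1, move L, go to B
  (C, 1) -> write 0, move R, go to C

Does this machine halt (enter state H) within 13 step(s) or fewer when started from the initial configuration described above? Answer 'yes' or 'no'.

Step 1: in state A at pos 0, read 0 -> (A,0)->write 1,move R,goto B. Now: state=B, head=1, tape[-1..2]=0100 (head:   ^)
Step 2: in state B at pos 1, read 0 -> (B,0)->write 1,move L,goto A. Now: state=A, head=0, tape[-1..2]=0110 (head:  ^)
Step 3: in state A at pos 0, read 1 -> (A,1)->write 1,move R,goto C. Now: state=C, head=1, tape[-1..2]=0110 (head:   ^)
Step 4: in state C at pos 1, read 1 -> (C,1)->write 0,move R,goto C. Now: state=C, head=2, tape[-1..3]=01000 (head:    ^)
Step 5: in state C at pos 2, read 0 -> (C,0)->write 1,move L,goto B. Now: state=B, head=1, tape[-1..3]=01010 (head:   ^)
Step 6: in state B at pos 1, read 0 -> (B,0)->write 1,move L,goto A. Now: state=A, head=0, tape[-1..3]=01110 (head:  ^)
Step 7: in state A at pos 0, read 1 -> (A,1)->write 1,move R,goto C. Now: state=C, head=1, tape[-1..3]=01110 (head:   ^)
Step 8: in state C at pos 1, read 1 -> (C,1)->write 0,move R,goto C. Now: state=C, head=2, tape[-1..3]=01010 (head:    ^)
Step 9: in state C at pos 2, read 1 -> (C,1)->write 0,move R,goto C. Now: state=C, head=3, tape[-1..4]=010000 (head:     ^)
Step 10: in state C at pos 3, read 0 -> (C,0)->write 1,move L,goto B. Now: state=B, head=2, tape[-1..4]=010010 (head:    ^)
Step 11: in state B at pos 2, read 0 -> (B,0)->write 1,move L,goto A. Now: state=A, head=1, tape[-1..4]=010110 (head:   ^)
Step 12: in state A at pos 1, read 0 -> (A,0)->write 1,move R,goto B. Now: state=B, head=2, tape[-1..4]=011110 (head:    ^)
Step 13: in state B at pos 2, read 1 -> (B,1)->write 0,move R,goto H. Now: state=H, head=3, tape[-1..4]=011010 (head:     ^)
State H reached at step 13; 13 <= 13 -> yes

Answer: yes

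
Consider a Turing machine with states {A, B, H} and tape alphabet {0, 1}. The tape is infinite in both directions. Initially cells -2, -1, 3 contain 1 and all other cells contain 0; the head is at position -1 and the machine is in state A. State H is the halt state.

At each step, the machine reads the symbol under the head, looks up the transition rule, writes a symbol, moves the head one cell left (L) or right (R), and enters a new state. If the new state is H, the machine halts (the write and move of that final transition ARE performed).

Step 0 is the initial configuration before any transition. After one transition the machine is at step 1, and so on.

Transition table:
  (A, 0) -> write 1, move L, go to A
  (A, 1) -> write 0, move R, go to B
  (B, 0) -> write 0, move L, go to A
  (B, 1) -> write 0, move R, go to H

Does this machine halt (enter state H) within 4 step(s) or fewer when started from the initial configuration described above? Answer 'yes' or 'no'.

Step 1: in state A at pos -1, read 1 -> (A,1)->write 0,move R,goto B. Now: state=B, head=0, tape[-3..4]=01000010 (head:    ^)
Step 2: in state B at pos 0, read 0 -> (B,0)->write 0,move L,goto A. Now: state=A, head=-1, tape[-3..4]=01000010 (head:   ^)
Step 3: in state A at pos -1, read 0 -> (A,0)->write 1,move L,goto A. Now: state=A, head=-2, tape[-3..4]=01100010 (head:  ^)
Step 4: in state A at pos -2, read 1 -> (A,1)->write 0,move R,goto B. Now: state=B, head=-1, tape[-3..4]=00100010 (head:   ^)
After 4 step(s): state = B (not H) -> not halted within 4 -> no

Answer: no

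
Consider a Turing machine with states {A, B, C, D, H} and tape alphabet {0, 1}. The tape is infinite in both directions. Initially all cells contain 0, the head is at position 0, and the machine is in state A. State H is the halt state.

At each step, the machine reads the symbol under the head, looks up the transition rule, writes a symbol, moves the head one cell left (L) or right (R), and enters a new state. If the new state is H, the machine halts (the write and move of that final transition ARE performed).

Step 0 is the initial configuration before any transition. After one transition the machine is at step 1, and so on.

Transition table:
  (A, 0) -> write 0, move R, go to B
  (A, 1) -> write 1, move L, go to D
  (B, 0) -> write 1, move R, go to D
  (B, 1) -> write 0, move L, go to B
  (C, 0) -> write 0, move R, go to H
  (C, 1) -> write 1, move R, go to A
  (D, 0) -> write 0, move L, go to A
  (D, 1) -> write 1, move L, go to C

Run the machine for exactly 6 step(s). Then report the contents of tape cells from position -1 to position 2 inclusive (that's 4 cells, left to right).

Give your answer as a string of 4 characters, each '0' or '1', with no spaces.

Step 1: in state A at pos 0, read 0 -> (A,0)->write 0,move R,goto B. Now: state=B, head=1, tape[-1..2]=0000 (head:   ^)
Step 2: in state B at pos 1, read 0 -> (B,0)->write 1,move R,goto D. Now: state=D, head=2, tape[-1..3]=00100 (head:    ^)
Step 3: in state D at pos 2, read 0 -> (D,0)->write 0,move L,goto A. Now: state=A, head=1, tape[-1..3]=00100 (head:   ^)
Step 4: in state A at pos 1, read 1 -> (A,1)->write 1,move L,goto D. Now: state=D, head=0, tape[-1..3]=00100 (head:  ^)
Step 5: in state D at pos 0, read 0 -> (D,0)->write 0,move L,goto A. Now: state=A, head=-1, tape[-2..3]=000100 (head:  ^)
Step 6: in state A at pos -1, read 0 -> (A,0)->write 0,move R,goto B. Now: state=B, head=0, tape[-2..3]=000100 (head:   ^)

Answer: 0010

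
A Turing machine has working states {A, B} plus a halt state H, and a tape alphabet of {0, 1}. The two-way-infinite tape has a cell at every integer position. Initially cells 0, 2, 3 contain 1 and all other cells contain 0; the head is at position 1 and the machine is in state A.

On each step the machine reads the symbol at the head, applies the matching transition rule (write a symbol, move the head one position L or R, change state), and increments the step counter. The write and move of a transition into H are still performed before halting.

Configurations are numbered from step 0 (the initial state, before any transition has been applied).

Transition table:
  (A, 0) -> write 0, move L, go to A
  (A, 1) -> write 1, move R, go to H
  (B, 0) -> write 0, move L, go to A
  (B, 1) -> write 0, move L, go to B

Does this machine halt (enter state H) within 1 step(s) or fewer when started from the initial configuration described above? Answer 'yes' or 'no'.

Step 1: in state A at pos 1, read 0 -> (A,0)->write 0,move L,goto A. Now: state=A, head=0, tape[-1..4]=010110 (head:  ^)
After 1 step(s): state = A (not H) -> not halted within 1 -> no

Answer: no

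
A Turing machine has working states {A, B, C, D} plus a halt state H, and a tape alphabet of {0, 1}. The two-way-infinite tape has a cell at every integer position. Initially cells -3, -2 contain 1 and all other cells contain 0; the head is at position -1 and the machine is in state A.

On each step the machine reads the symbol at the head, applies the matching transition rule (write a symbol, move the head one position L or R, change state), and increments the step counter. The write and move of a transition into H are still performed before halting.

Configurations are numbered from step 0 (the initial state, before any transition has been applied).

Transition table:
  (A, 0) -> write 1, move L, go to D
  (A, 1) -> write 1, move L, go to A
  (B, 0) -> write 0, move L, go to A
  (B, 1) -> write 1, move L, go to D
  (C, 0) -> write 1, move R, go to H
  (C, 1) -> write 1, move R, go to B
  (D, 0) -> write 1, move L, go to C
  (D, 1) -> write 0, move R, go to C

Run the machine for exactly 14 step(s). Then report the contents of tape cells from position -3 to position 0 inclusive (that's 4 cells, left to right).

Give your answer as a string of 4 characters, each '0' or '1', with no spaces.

Step 1: in state A at pos -1, read 0 -> (A,0)->write 1,move L,goto D. Now: state=D, head=-2, tape[-4..0]=01110 (head:   ^)
Step 2: in state D at pos -2, read 1 -> (D,1)->write 0,move R,goto C. Now: state=C, head=-1, tape[-4..0]=01010 (head:    ^)
Step 3: in state C at pos -1, read 1 -> (C,1)->write 1,move R,goto B. Now: state=B, head=0, tape[-4..1]=010100 (head:     ^)
Step 4: in state B at pos 0, read 0 -> (B,0)->write 0,move L,goto A. Now: state=A, head=-1, tape[-4..1]=010100 (head:    ^)
Step 5: in state A at pos -1, read 1 -> (A,1)->write 1,move L,goto A. Now: state=A, head=-2, tape[-4..1]=010100 (head:   ^)
Step 6: in state A at pos -2, read 0 -> (A,0)->write 1,move L,goto D. Now: state=D, head=-3, tape[-4..1]=011100 (head:  ^)
Step 7: in state D at pos -3, read 1 -> (D,1)->write 0,move R,goto C. Now: state=C, head=-2, tape[-4..1]=001100 (head:   ^)
Step 8: in state C at pos -2, read 1 -> (C,1)->write 1,move R,goto B. Now: state=B, head=-1, tape[-4..1]=001100 (head:    ^)
Step 9: in state B at pos -1, read 1 -> (B,1)->write 1,move L,goto D. Now: state=D, head=-2, tape[-4..1]=001100 (head:   ^)
Step 10: in state D at pos -2, read 1 -> (D,1)->write 0,move R,goto C. Now: state=C, head=-1, tape[-4..1]=000100 (head:    ^)
Step 11: in state C at pos -1, read 1 -> (C,1)->write 1,move R,goto B. Now: state=B, head=0, tape[-4..1]=000100 (head:     ^)
Step 12: in state B at pos 0, read 0 -> (B,0)->write 0,move L,goto A. Now: state=A, head=-1, tape[-4..1]=000100 (head:    ^)
Step 13: in state A at pos -1, read 1 -> (A,1)->write 1,move L,goto A. Now: state=A, head=-2, tape[-4..1]=000100 (head:   ^)
Step 14: in state A at pos -2, read 0 -> (A,0)->write 1,move L,goto D. Now: state=D, head=-3, tape[-4..1]=001100 (head:  ^)

Answer: 0110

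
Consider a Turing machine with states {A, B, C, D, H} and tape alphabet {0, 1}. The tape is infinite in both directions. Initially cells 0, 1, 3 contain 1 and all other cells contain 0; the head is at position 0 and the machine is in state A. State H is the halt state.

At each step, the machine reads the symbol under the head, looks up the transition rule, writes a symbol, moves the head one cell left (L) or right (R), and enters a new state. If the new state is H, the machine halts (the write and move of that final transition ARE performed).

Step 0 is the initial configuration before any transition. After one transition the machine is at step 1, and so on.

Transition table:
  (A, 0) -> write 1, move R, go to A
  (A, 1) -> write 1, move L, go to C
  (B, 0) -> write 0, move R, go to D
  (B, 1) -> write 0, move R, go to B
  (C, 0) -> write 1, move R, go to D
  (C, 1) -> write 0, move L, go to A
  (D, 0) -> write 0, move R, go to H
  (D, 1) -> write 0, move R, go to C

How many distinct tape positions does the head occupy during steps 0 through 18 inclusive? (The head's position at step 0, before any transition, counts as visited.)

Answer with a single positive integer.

Answer: 7

Derivation:
Step 1: in state A at pos 0, read 1 -> (A,1)->write 1,move L,goto C. Now: state=C, head=-1, tape[-2..4]=0011010 (head:  ^)
Step 2: in state C at pos -1, read 0 -> (C,0)->write 1,move R,goto D. Now: state=D, head=0, tape[-2..4]=0111010 (head:   ^)
Step 3: in state D at pos 0, read 1 -> (D,1)->write 0,move R,goto C. Now: state=C, head=1, tape[-2..4]=0101010 (head:    ^)
Step 4: in state C at pos 1, read 1 -> (C,1)->write 0,move L,goto A. Now: state=A, head=0, tape[-2..4]=0100010 (head:   ^)
Step 5: in state A at pos 0, read 0 -> (A,0)->write 1,move R,goto A. Now: state=A, head=1, tape[-2..4]=0110010 (head:    ^)
Step 6: in state A at pos 1, read 0 -> (A,0)->write 1,move R,goto A. Now: state=A, head=2, tape[-2..4]=0111010 (head:     ^)
Step 7: in state A at pos 2, read 0 -> (A,0)->write 1,move R,goto A. Now: state=A, head=3, tape[-2..4]=0111110 (head:      ^)
Step 8: in state A at pos 3, read 1 -> (A,1)->write 1,move L,goto C. Now: state=C, head=2, tape[-2..4]=0111110 (head:     ^)
Step 9: in state C at pos 2, read 1 -> (C,1)->write 0,move L,goto A. Now: state=A, head=1, tape[-2..4]=0111010 (head:    ^)
Step 10: in state A at pos 1, read 1 -> (A,1)->write 1,move L,goto C. Now: state=C, head=0, tape[-2..4]=0111010 (head:   ^)
Step 11: in state C at pos 0, read 1 -> (C,1)->write 0,move L,goto A. Now: state=A, head=-1, tape[-2..4]=0101010 (head:  ^)
Step 12: in state A at pos -1, read 1 -> (A,1)->write 1,move L,goto C. Now: state=C, head=-2, tape[-3..4]=00101010 (head:  ^)
Step 13: in state C at pos -2, read 0 -> (C,0)->write 1,move R,goto D. Now: state=D, head=-1, tape[-3..4]=01101010 (head:   ^)
Step 14: in state D at pos -1, read 1 -> (D,1)->write 0,move R,goto C. Now: state=C, head=0, tape[-3..4]=01001010 (head:    ^)
Step 15: in state C at pos 0, read 0 -> (C,0)->write 1,move R,goto D. Now: state=D, head=1, tape[-3..4]=01011010 (head:     ^)
Step 16: in state D at pos 1, read 1 -> (D,1)->write 0,move R,goto C. Now: state=C, head=2, tape[-3..4]=01010010 (head:      ^)
Step 17: in state C at pos 2, read 0 -> (C,0)->write 1,move R,goto D. Now: state=D, head=3, tape[-3..4]=01010110 (head:       ^)
Step 18: in state D at pos 3, read 1 -> (D,1)->write 0,move R,goto C. Now: state=C, head=4, tape[-3..5]=010101000 (head:        ^)
Head positions at steps 0..18: starting at 0, distinct positions visited = {-2, -1, 0, 1, 2, 3, 4} -> 7 position(s)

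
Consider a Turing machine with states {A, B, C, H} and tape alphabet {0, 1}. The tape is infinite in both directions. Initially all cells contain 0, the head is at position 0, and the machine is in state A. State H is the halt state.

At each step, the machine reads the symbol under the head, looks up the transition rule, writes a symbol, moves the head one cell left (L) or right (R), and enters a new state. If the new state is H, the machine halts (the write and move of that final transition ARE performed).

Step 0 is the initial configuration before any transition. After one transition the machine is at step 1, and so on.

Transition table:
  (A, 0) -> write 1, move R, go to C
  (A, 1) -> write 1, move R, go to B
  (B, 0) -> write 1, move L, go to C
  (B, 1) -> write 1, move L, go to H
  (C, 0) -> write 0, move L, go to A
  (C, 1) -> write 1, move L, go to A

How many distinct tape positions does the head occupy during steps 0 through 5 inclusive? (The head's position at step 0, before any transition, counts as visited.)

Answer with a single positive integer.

Step 1: in state A at pos 0, read 0 -> (A,0)->write 1,move R,goto C. Now: state=C, head=1, tape[-1..2]=0100 (head:   ^)
Step 2: in state C at pos 1, read 0 -> (C,0)->write 0,move L,goto A. Now: state=A, head=0, tape[-1..2]=0100 (head:  ^)
Step 3: in state A at pos 0, read 1 -> (A,1)->write 1,move R,goto B. Now: state=B, head=1, tape[-1..2]=0100 (head:   ^)
Step 4: in state B at pos 1, read 0 -> (B,0)->write 1,move L,goto C. Now: state=C, head=0, tape[-1..2]=0110 (head:  ^)
Step 5: in state C at pos 0, read 1 -> (C,1)->write 1,move L,goto A. Now: state=A, head=-1, tape[-2..2]=00110 (head:  ^)
Head positions at steps 0..5: starting at 0, distinct positions visited = {-1, 0, 1} -> 3 position(s)

Answer: 3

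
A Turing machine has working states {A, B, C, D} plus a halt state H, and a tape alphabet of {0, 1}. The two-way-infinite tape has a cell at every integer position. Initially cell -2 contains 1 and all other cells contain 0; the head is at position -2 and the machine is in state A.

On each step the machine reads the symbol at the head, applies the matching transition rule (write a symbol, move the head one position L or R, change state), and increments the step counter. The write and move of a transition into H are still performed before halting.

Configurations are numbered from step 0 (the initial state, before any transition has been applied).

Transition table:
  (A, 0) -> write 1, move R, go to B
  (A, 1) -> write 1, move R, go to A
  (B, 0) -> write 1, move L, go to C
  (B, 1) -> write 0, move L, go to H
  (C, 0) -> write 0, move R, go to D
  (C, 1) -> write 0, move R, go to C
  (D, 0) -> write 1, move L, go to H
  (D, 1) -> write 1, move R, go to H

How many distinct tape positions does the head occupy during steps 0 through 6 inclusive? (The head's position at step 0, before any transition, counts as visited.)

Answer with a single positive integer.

Step 1: in state A at pos -2, read 1 -> (A,1)->write 1,move R,goto A. Now: state=A, head=-1, tape[-3..0]=0100 (head:   ^)
Step 2: in state A at pos -1, read 0 -> (A,0)->write 1,move R,goto B. Now: state=B, head=0, tape[-3..1]=01100 (head:    ^)
Step 3: in state B at pos 0, read 0 -> (B,0)->write 1,move L,goto C. Now: state=C, head=-1, tape[-3..1]=01110 (head:   ^)
Step 4: in state C at pos -1, read 1 -> (C,1)->write 0,move R,goto C. Now: state=C, head=0, tape[-3..1]=01010 (head:    ^)
Step 5: in state C at pos 0, read 1 -> (C,1)->write 0,move R,goto C. Now: state=C, head=1, tape[-3..2]=010000 (head:     ^)
Step 6: in state C at pos 1, read 0 -> (C,0)->write 0,move R,goto D. Now: state=D, head=2, tape[-3..3]=0100000 (head:      ^)
Head positions at steps 0..6: starting at -2, distinct positions visited = {-2, -1, 0, 1, 2} -> 5 position(s)

Answer: 5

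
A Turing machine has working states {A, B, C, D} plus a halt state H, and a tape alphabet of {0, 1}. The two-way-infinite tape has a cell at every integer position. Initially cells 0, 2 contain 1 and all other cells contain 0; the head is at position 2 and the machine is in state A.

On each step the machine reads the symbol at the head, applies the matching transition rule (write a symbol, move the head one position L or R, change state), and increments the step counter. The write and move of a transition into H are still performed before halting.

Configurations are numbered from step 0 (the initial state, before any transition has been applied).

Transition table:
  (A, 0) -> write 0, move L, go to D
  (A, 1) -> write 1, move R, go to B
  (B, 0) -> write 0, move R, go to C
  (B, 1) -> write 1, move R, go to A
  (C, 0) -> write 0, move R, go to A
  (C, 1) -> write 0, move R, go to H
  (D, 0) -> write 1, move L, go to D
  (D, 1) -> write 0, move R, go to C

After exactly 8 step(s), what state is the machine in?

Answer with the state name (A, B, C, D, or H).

Step 1: in state A at pos 2, read 1 -> (A,1)->write 1,move R,goto B. Now: state=B, head=3, tape[-1..4]=010100 (head:     ^)
Step 2: in state B at pos 3, read 0 -> (B,0)->write 0,move R,goto C. Now: state=C, head=4, tape[-1..5]=0101000 (head:      ^)
Step 3: in state C at pos 4, read 0 -> (C,0)->write 0,move R,goto A. Now: state=A, head=5, tape[-1..6]=01010000 (head:       ^)
Step 4: in state A at pos 5, read 0 -> (A,0)->write 0,move L,goto D. Now: state=D, head=4, tape[-1..6]=01010000 (head:      ^)
Step 5: in state D at pos 4, read 0 -> (D,0)->write 1,move L,goto D. Now: state=D, head=3, tape[-1..6]=01010100 (head:     ^)
Step 6: in state D at pos 3, read 0 -> (D,0)->write 1,move L,goto D. Now: state=D, head=2, tape[-1..6]=01011100 (head:    ^)
Step 7: in state D at pos 2, read 1 -> (D,1)->write 0,move R,goto C. Now: state=C, head=3, tape[-1..6]=01001100 (head:     ^)
Step 8: in state C at pos 3, read 1 -> (C,1)->write 0,move R,goto H. Now: state=H, head=4, tape[-1..6]=01000100 (head:      ^)

Answer: H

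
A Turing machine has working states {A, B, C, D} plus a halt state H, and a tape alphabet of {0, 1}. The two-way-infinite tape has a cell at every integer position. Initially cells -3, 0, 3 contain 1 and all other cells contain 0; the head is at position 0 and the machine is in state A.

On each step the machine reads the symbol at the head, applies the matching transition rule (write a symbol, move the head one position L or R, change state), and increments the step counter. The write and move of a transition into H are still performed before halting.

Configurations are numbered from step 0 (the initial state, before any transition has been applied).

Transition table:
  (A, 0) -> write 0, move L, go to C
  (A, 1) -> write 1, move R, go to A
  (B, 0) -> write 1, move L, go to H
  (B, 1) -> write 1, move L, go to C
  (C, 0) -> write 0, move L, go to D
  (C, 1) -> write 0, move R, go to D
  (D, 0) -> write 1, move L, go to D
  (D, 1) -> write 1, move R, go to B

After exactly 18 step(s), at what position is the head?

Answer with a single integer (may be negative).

Step 1: in state A at pos 0, read 1 -> (A,1)->write 1,move R,goto A. Now: state=A, head=1, tape[-4..4]=010010010 (head:      ^)
Step 2: in state A at pos 1, read 0 -> (A,0)->write 0,move L,goto C. Now: state=C, head=0, tape[-4..4]=010010010 (head:     ^)
Step 3: in state C at pos 0, read 1 -> (C,1)->write 0,move R,goto D. Now: state=D, head=1, tape[-4..4]=010000010 (head:      ^)
Step 4: in state D at pos 1, read 0 -> (D,0)->write 1,move L,goto D. Now: state=D, head=0, tape[-4..4]=010001010 (head:     ^)
Step 5: in state D at pos 0, read 0 -> (D,0)->write 1,move L,goto D. Now: state=D, head=-1, tape[-4..4]=010011010 (head:    ^)
Step 6: in state D at pos -1, read 0 -> (D,0)->write 1,move L,goto D. Now: state=D, head=-2, tape[-4..4]=010111010 (head:   ^)
Step 7: in state D at pos -2, read 0 -> (D,0)->write 1,move L,goto D. Now: state=D, head=-3, tape[-4..4]=011111010 (head:  ^)
Step 8: in state D at pos -3, read 1 -> (D,1)->write 1,move R,goto B. Now: state=B, head=-2, tape[-4..4]=011111010 (head:   ^)
Step 9: in state B at pos -2, read 1 -> (B,1)->write 1,move L,goto C. Now: state=C, head=-3, tape[-4..4]=011111010 (head:  ^)
Step 10: in state C at pos -3, read 1 -> (C,1)->write 0,move R,goto D. Now: state=D, head=-2, tape[-4..4]=001111010 (head:   ^)
Step 11: in state D at pos -2, read 1 -> (D,1)->write 1,move R,goto B. Now: state=B, head=-1, tape[-4..4]=001111010 (head:    ^)
Step 12: in state B at pos -1, read 1 -> (B,1)->write 1,move L,goto C. Now: state=C, head=-2, tape[-4..4]=001111010 (head:   ^)
Step 13: in state C at pos -2, read 1 -> (C,1)->write 0,move R,goto D. Now: state=D, head=-1, tape[-4..4]=000111010 (head:    ^)
Step 14: in state D at pos -1, read 1 -> (D,1)->write 1,move R,goto B. Now: state=B, head=0, tape[-4..4]=000111010 (head:     ^)
Step 15: in state B at pos 0, read 1 -> (B,1)->write 1,move L,goto C. Now: state=C, head=-1, tape[-4..4]=000111010 (head:    ^)
Step 16: in state C at pos -1, read 1 -> (C,1)->write 0,move R,goto D. Now: state=D, head=0, tape[-4..4]=000011010 (head:     ^)
Step 17: in state D at pos 0, read 1 -> (D,1)->write 1,move R,goto B. Now: state=B, head=1, tape[-4..4]=000011010 (head:      ^)
Step 18: in state B at pos 1, read 1 -> (B,1)->write 1,move L,goto C. Now: state=C, head=0, tape[-4..4]=000011010 (head:     ^)

Answer: 0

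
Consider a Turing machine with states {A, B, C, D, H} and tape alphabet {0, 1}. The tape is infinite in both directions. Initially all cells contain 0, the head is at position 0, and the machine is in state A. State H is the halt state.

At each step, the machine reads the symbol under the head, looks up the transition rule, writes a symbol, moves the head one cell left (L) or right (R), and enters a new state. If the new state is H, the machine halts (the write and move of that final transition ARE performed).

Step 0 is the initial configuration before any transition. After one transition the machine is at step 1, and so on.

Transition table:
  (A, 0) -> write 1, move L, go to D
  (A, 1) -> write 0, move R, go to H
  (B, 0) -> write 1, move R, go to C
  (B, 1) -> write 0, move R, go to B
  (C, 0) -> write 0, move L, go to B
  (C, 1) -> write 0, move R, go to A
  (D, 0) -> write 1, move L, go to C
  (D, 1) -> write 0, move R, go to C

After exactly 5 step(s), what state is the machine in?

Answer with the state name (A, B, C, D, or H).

Answer: B

Derivation:
Step 1: in state A at pos 0, read 0 -> (A,0)->write 1,move L,goto D. Now: state=D, head=-1, tape[-2..1]=0010 (head:  ^)
Step 2: in state D at pos -1, read 0 -> (D,0)->write 1,move L,goto C. Now: state=C, head=-2, tape[-3..1]=00110 (head:  ^)
Step 3: in state C at pos -2, read 0 -> (C,0)->write 0,move L,goto B. Now: state=B, head=-3, tape[-4..1]=000110 (head:  ^)
Step 4: in state B at pos -3, read 0 -> (B,0)->write 1,move R,goto C. Now: state=C, head=-2, tape[-4..1]=010110 (head:   ^)
Step 5: in state C at pos -2, read 0 -> (C,0)->write 0,move L,goto B. Now: state=B, head=-3, tape[-4..1]=010110 (head:  ^)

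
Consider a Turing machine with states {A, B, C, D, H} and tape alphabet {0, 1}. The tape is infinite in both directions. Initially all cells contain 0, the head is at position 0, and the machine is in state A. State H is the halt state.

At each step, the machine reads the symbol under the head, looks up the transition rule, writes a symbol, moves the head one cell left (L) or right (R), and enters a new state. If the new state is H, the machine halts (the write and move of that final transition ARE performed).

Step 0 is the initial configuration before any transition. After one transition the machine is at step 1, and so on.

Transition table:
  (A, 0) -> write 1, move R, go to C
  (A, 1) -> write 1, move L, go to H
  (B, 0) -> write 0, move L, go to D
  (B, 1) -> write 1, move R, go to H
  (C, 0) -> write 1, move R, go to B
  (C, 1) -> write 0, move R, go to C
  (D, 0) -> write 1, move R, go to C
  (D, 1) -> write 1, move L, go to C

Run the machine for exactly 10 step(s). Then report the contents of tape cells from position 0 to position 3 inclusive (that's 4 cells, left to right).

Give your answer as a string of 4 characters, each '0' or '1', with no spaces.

Step 1: in state A at pos 0, read 0 -> (A,0)->write 1,move R,goto C. Now: state=C, head=1, tape[-1..2]=0100 (head:   ^)
Step 2: in state C at pos 1, read 0 -> (C,0)->write 1,move R,goto B. Now: state=B, head=2, tape[-1..3]=01100 (head:    ^)
Step 3: in state B at pos 2, read 0 -> (B,0)->write 0,move L,goto D. Now: state=D, head=1, tape[-1..3]=01100 (head:   ^)
Step 4: in state D at pos 1, read 1 -> (D,1)->write 1,move L,goto C. Now: state=C, head=0, tape[-1..3]=01100 (head:  ^)
Step 5: in state C at pos 0, read 1 -> (C,1)->write 0,move R,goto C. Now: state=C, head=1, tape[-1..3]=00100 (head:   ^)
Step 6: in state C at pos 1, read 1 -> (C,1)->write 0,move R,goto C. Now: state=C, head=2, tape[-1..3]=00000 (head:    ^)
Step 7: in state C at pos 2, read 0 -> (C,0)->write 1,move R,goto B. Now: state=B, head=3, tape[-1..4]=000100 (head:     ^)
Step 8: in state B at pos 3, read 0 -> (B,0)->write 0,move L,goto D. Now: state=D, head=2, tape[-1..4]=000100 (head:    ^)
Step 9: in state D at pos 2, read 1 -> (D,1)->write 1,move L,goto C. Now: state=C, head=1, tape[-1..4]=000100 (head:   ^)
Step 10: in state C at pos 1, read 0 -> (C,0)->write 1,move R,goto B. Now: state=B, head=2, tape[-1..4]=001100 (head:    ^)

Answer: 0110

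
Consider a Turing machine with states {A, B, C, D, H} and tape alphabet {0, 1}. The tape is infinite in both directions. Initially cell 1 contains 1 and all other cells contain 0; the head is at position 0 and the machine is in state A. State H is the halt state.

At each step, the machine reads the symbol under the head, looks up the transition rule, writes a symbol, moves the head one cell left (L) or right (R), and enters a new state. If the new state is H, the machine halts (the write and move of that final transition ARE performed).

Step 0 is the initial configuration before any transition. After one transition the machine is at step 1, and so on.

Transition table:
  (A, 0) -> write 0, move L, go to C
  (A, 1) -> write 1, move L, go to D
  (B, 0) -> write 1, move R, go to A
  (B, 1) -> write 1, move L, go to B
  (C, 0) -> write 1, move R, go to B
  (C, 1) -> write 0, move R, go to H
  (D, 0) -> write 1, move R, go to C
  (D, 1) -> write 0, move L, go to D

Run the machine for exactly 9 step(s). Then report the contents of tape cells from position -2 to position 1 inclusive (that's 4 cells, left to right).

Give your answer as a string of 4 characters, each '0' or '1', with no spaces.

Step 1: in state A at pos 0, read 0 -> (A,0)->write 0,move L,goto C. Now: state=C, head=-1, tape[-2..2]=00010 (head:  ^)
Step 2: in state C at pos -1, read 0 -> (C,0)->write 1,move R,goto B. Now: state=B, head=0, tape[-2..2]=01010 (head:   ^)
Step 3: in state B at pos 0, read 0 -> (B,0)->write 1,move R,goto A. Now: state=A, head=1, tape[-2..2]=01110 (head:    ^)
Step 4: in state A at pos 1, read 1 -> (A,1)->write 1,move L,goto D. Now: state=D, head=0, tape[-2..2]=01110 (head:   ^)
Step 5: in state D at pos 0, read 1 -> (D,1)->write 0,move L,goto D. Now: state=D, head=-1, tape[-2..2]=01010 (head:  ^)
Step 6: in state D at pos -1, read 1 -> (D,1)->write 0,move L,goto D. Now: state=D, head=-2, tape[-3..2]=000010 (head:  ^)
Step 7: in state D at pos -2, read 0 -> (D,0)->write 1,move R,goto C. Now: state=C, head=-1, tape[-3..2]=010010 (head:   ^)
Step 8: in state C at pos -1, read 0 -> (C,0)->write 1,move R,goto B. Now: state=B, head=0, tape[-3..2]=011010 (head:    ^)
Step 9: in state B at pos 0, read 0 -> (B,0)->write 1,move R,goto A. Now: state=A, head=1, tape[-3..2]=011110 (head:     ^)

Answer: 1111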